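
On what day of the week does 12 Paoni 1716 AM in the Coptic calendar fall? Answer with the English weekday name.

Monday

Equivalently 19 June 2000 Gregorian, JDN 2451715.
Since JDN mod 7 = 0 (0 = Monday), the day is Monday.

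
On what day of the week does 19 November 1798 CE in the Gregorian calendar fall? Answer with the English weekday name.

Monday

JDN 2378089 mod 7 = 0, and JDN 0 was a Monday, so this is a Monday.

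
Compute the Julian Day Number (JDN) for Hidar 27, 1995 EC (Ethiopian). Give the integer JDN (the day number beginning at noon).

In the Gregorian calendar the same day is 6 December 2002.
JDN 2451545 is 1 January 2000 CE (Gregorian); the target day is +1070 days from there, so JDN = 2452615.

2452615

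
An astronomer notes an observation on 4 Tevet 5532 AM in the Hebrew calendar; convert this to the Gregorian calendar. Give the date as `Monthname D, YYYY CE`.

December 11, 1771 CE

Both dates share Julian Day Number 2368249; in the Gregorian calendar that is 11 December 1771 CE.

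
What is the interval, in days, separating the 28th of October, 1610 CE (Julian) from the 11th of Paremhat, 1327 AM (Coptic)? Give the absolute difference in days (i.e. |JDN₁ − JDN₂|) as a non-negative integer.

130

JDN of the first date = 2309411.
JDN of the second date = 2309541.
|2309541 − 2309411| = 130.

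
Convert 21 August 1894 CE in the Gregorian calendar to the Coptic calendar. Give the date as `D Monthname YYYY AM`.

Both dates share Julian Day Number 2413062; in the Coptic calendar that is 16 Mesori 1610 AM.

16 Mesori 1610 AM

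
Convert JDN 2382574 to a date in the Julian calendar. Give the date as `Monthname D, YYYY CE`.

JDN 2382574 is 2 March 1811 in the Gregorian calendar.
In the Julian calendar that day is February 18, 1811 CE.

February 18, 1811 CE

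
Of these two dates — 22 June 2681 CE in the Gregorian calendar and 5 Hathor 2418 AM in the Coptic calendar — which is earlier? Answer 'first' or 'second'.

first

First date → JDN 2700448; second date → JDN 2707903.
JDN 2700448 < JDN 2707903, so the first date is earlier.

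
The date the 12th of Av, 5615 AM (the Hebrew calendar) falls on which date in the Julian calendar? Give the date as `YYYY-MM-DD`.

1855-07-15

The source date corresponds to 27 July 1855 in the Gregorian calendar (JDN 2398792).
That day falls on 15 July 1855 CE in the Julian calendar.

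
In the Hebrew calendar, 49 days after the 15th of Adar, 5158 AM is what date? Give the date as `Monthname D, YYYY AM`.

Iyar 5, 5158 AM

JDN of the 15th of Adar, 5158 AM = 2231740.
2231740 + 49 = 2231789.
JDN 2231789 in the Hebrew calendar is Iyar 5, 5158 AM.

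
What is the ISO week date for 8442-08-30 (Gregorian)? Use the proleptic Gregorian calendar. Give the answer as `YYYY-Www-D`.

The weekday is Saturday (ISO weekday 6).
That Saturday belongs to ISO week 35 of ISO year 8442.

8442-W35-6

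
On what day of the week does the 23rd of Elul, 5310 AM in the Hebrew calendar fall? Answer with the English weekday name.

Thursday

This is JDN 2287442 (14 September 1550 Gregorian).
JDN 2287442 mod 7 = 3, and JDN 0 was a Monday, so this is a Thursday.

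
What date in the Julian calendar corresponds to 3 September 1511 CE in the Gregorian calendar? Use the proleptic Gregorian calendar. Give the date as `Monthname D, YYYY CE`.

The Julian–Gregorian offset here is 10 days (Julian trailing).
3 September 1511 Gregorian − 10 days → 24 August 1511 Julian.

August 24, 1511 CE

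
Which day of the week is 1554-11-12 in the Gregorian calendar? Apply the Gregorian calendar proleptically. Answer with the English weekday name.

Friday

JDN 2288962 mod 7 = 4, and JDN 0 was a Monday, so this is a Friday.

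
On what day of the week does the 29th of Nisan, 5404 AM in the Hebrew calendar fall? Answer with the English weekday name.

Thursday

Equivalently 5 May 1644 Gregorian, JDN 2321644.
Since JDN mod 7 = 3 (0 = Monday), the day is Thursday.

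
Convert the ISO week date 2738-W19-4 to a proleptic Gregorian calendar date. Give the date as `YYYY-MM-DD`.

ISO week 1 of 2738 is the week containing the first Thursday of 2738.
Week 19, day 4 (Thursday) lands on 2738-05-12.

2738-05-12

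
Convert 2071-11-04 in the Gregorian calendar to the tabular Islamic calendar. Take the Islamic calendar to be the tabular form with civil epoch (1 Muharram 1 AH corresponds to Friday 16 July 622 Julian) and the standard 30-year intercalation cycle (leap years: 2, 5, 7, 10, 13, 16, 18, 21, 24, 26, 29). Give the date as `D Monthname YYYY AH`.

Julian Day Number of the source date = 2477785.
Converting JDN 2477785 to the tabular Islamic calendar gives 11 Shawwal 1494 AH.

11 Shawwal 1494 AH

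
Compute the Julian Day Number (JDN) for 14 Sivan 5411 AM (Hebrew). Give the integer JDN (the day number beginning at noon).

In the Gregorian calendar the same day is 3 June 1651.
JDN 2400001 is 17 November 1858 CE (Gregorian), MJD 0; the target day is −75772 days from there, so JDN = 2324229.

2324229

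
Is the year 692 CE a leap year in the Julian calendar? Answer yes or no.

692 mod 4 = 0, so it is a leap year in the Julian calendar.

yes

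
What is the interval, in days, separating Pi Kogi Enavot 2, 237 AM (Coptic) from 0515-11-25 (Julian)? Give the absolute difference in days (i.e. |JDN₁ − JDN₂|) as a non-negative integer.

First date → JDN 1911590; second date → JDN 1909490.
The interval is |1911590 − 1909490| = 2100 days.

2100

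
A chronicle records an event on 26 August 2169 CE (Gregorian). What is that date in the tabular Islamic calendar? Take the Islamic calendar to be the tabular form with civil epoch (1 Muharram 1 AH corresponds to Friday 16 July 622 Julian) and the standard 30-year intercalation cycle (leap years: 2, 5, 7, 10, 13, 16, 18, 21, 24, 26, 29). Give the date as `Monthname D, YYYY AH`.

Sha'ban 3, 1595 AH

Julian Day Number of the source date = 2513509.
Converting JDN 2513509 to the tabular Islamic calendar gives 3 Sha'ban 1595 AH.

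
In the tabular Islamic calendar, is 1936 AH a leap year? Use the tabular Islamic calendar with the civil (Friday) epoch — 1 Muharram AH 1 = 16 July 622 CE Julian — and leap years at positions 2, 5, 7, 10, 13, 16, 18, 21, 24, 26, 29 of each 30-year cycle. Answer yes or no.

Year 1936 AH is year 16 of its 30-year cycle; leap positions are 2, 5, 7, 10, 13, 16, 18, 21, 24, 26, 29, so it is a leap year (355 days).

yes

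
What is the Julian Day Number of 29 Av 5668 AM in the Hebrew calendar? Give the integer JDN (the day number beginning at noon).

In the Gregorian calendar the same day is 26 August 1908.
JDN 2451545 is 1 January 2000 CE (Gregorian); the target day is −33365 days from there, so JDN = 2418180.

2418180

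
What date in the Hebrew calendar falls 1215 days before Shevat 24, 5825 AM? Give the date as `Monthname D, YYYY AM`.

Tishrei 20, 5822 AM

JDN of Shevat 24, 5825 AM = 2475317.
2475317 − 1215 = 2474102.
JDN 2474102 in the Hebrew calendar is Tishrei 20, 5822 AM.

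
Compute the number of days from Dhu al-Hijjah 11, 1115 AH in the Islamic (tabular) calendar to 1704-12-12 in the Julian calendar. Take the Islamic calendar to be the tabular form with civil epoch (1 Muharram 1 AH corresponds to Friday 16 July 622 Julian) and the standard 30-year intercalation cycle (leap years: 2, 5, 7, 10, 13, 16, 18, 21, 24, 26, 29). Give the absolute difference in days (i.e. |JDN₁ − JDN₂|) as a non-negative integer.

251

JDN of the first date = 2343539.
JDN of the second date = 2343790.
|2343790 − 2343539| = 251.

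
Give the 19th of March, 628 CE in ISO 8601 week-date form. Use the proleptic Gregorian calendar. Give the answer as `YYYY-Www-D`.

The weekday is Wednesday (ISO weekday 3).
That Wednesday belongs to ISO week 12 of ISO year 628.

0628-W12-3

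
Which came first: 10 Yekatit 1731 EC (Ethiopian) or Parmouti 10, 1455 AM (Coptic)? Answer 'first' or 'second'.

first

First date → JDN 2356262; second date → JDN 2356322.
JDN 2356262 < JDN 2356322, so the first date is earlier.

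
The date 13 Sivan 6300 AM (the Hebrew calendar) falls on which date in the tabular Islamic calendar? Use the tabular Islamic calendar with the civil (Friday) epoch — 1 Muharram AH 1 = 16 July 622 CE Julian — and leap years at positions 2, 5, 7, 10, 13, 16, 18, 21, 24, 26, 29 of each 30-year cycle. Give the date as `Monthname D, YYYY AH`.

Both dates share Julian Day Number 2648946; in the tabular Islamic calendar that is 12 Shawwal 1977 AH.

Shawwal 12, 1977 AH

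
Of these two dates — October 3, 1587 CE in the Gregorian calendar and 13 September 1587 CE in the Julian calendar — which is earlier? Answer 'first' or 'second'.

The two dates have Julian Day Numbers 2300975 and 2300965 respectively.
Since 2300965 < 2300975, the second date comes first.

second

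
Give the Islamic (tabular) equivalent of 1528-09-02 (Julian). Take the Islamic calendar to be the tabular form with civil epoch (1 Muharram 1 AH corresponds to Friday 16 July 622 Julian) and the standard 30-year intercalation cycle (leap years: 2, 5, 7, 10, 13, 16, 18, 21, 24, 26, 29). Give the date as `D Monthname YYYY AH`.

Julian Day Number of the source date = 2279405.
Converting JDN 2279405 to the tabular Islamic calendar gives 17 Dhu al-Hijjah 934 AH.

17 Dhu al-Hijjah 934 AH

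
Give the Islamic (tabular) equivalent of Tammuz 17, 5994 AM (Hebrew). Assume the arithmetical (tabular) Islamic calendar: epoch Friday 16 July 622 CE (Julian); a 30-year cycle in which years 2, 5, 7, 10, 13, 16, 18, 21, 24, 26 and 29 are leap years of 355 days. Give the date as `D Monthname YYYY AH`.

The source date corresponds to 15 July 2234 in the Gregorian calendar (JDN 2537207).
That day falls on 17 Jumada al-Thani 1662 AH in the tabular Islamic calendar.

17 Jumada al-Thani 1662 AH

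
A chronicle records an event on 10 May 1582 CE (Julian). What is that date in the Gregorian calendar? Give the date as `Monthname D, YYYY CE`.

May 20, 1582 CE

For dates in this range the Gregorian date is 10 days ahead of the Julian.
10 May 1582 Julian + 10 days → 20 May 1582 Gregorian.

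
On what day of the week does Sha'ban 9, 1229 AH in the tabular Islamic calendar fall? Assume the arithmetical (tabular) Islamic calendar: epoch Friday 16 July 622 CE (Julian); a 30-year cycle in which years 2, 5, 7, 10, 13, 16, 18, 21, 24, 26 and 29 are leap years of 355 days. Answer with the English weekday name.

Wednesday

In the Gregorian calendar this is 27 July 1814 (JDN 2383817).
JDN 2383817 mod 7 = 2, and JDN 0 was a Monday, so this is a Wednesday.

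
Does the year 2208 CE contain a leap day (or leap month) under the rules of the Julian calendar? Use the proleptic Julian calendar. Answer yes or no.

yes

2208 mod 4 = 0, so it is a leap year in the Julian calendar.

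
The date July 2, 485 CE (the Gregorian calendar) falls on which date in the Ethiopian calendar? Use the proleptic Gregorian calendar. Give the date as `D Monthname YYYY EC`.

7 Hamle 477 EC

Both dates share Julian Day Number 1898386; in the Ethiopian calendar that is 7 Hamle 477 EC.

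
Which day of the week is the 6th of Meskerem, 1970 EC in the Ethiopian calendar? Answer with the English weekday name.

Equivalently 16 September 1977 Gregorian, JDN 2443403.
JDN 2443403 mod 7 = 4, and JDN 0 was a Monday, so this is a Friday.

Friday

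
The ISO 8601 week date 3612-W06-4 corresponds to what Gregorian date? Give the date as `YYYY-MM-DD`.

3612-02-09

ISO week 1 of 3612 is the week containing the first Thursday of 3612.
Week 6, day 4 (Thursday) lands on 3612-02-09.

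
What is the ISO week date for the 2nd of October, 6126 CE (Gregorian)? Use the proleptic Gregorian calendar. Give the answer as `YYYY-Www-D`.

6126-W40-3

The weekday is Wednesday (ISO weekday 3).
That Wednesday belongs to ISO week 40 of ISO year 6126.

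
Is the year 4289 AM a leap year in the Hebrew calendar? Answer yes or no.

Hebrew year 4289 is year 14 of its 19-year Metonic cycle; leap years are at positions 3, 6, 8, 11, 14, 17, 19, so it is a leap year (13 months).

yes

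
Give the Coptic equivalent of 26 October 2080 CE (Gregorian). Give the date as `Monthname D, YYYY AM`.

Julian Day Number of the source date = 2481064.
Converting JDN 2481064 to the Coptic calendar gives 16 Paopi 1797 AM.

Paopi 16, 1797 AM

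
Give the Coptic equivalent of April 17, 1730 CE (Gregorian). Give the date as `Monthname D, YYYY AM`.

Parmouti 11, 1446 AM

Julian Day Number of the source date = 2353036.
Converting JDN 2353036 to the Coptic calendar gives 11 Parmouti 1446 AM.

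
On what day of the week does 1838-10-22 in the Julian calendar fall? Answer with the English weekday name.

Saturday

In the Gregorian calendar this is 3 November 1838 (JDN 2392682).
JDN 2392682 mod 7 = 5, and JDN 0 was a Monday, so this is a Saturday.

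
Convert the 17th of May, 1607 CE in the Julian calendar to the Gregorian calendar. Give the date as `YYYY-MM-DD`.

1607-05-27

For dates in this range the Gregorian date is 10 days ahead of the Julian.
17 May 1607 Julian + 10 days → 27 May 1607 Gregorian.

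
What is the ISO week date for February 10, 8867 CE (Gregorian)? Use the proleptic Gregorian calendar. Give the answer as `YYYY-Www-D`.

The weekday is Thursday (ISO weekday 4).
That Thursday belongs to ISO week 6 of ISO year 8867.

8867-W06-4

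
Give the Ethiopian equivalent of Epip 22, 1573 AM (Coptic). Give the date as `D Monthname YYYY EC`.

Both dates share Julian Day Number 2399524; in the Ethiopian calendar that is 22 Hamle 1849 EC.

22 Hamle 1849 EC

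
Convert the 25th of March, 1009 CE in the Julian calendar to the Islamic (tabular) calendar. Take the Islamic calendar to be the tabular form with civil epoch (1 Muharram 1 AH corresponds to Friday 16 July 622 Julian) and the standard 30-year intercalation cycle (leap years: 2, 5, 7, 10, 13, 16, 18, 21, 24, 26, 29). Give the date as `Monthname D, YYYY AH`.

Julian Day Number of the source date = 2089679.
Converting JDN 2089679 to the tabular Islamic calendar gives 25 Rajab 399 AH.

Rajab 25, 399 AH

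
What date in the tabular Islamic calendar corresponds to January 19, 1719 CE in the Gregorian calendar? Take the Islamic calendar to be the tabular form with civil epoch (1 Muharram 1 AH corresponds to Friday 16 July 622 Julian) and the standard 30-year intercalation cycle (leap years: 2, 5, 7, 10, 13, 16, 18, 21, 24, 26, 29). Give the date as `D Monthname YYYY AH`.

27 Safar 1131 AH

Both dates share Julian Day Number 2348930; in the tabular Islamic calendar that is 27 Safar 1131 AH.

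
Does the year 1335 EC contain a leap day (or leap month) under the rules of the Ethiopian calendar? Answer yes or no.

yes

1335 mod 4 = 3; in the Ethiopian calendar a year is leap when year mod 4 = 3, so it is a leap year.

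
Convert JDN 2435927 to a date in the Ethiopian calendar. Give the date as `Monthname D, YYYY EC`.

Megabit 20, 1949 EC

The Gregorian equivalent of JDN 2435927 is 29 March 1957.
In the Ethiopian calendar that day is Megabit 20, 1949 EC.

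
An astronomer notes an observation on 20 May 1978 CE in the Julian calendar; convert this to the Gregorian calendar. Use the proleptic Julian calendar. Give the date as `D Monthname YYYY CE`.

The Julian–Gregorian offset here is 13 days (Julian trailing).
20 May 1978 Julian + 13 days → 2 June 1978 Gregorian.

2 June 1978 CE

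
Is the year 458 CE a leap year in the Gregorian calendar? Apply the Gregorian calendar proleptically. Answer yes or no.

458 is not divisible by 4, so it is a common year.

no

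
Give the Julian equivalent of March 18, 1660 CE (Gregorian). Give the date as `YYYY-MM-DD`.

At this point the Julian calendar is 10 days behind the Gregorian.
18 March 1660 Gregorian − 10 days → 8 March 1660 Julian.

1660-03-08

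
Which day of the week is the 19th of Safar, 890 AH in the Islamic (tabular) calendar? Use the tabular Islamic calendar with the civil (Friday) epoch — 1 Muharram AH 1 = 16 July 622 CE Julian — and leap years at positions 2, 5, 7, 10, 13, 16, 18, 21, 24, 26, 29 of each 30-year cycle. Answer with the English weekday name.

This is JDN 2263520 (16 March 1485 Gregorian).
JDN 2263520 mod 7 = 0, and JDN 0 was a Monday, so this is a Monday.

Monday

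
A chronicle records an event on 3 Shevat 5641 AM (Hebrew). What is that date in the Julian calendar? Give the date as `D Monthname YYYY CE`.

22 December 1880 CE

Julian Day Number of the source date = 2408084.
Converting JDN 2408084 to the Julian calendar gives 22 December 1880 CE.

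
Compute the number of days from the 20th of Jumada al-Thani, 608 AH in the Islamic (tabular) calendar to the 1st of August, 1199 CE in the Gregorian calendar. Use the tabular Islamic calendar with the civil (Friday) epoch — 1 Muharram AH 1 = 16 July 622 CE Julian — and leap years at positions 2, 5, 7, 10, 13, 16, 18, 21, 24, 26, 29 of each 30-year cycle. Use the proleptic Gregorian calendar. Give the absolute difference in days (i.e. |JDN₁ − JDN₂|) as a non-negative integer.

4510

First date → JDN 2163708; second date → JDN 2159198.
The interval is |2163708 − 2159198| = 4510 days.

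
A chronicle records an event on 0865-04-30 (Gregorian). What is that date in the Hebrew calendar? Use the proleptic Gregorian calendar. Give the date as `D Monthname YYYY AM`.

27 Nisan 4625 AM

Julian Day Number of the source date = 2037115.
Converting JDN 2037115 to the Hebrew calendar gives 27 Nisan 4625 AM.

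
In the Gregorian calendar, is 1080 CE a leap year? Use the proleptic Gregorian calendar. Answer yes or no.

1080 is divisible by 4 and not by 100, so it is a leap year.

yes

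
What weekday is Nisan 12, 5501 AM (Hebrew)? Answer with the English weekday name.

Equivalently 29 March 1741 Gregorian, JDN 2357035.
JDN 2357035 mod 7 = 2, and JDN 0 was a Monday, so this is a Wednesday.

Wednesday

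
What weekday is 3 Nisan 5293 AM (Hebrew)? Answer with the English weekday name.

Equivalently 8 April 1533 Gregorian, JDN 2281074.
2281074 ≡ 5 (mod 7); counting from Monday = 0 gives Saturday.

Saturday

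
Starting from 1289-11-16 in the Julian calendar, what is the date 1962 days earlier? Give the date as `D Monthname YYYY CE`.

JDN of 1289-11-16 = 2192185.
2192185 − 1962 = 2190223.
JDN 2190223 in the Julian calendar is 3 July 1284 CE.

3 July 1284 CE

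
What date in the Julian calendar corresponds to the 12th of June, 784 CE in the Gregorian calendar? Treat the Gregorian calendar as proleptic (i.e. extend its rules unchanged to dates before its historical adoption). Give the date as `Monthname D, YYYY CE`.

The Julian–Gregorian offset here is 4 days (Julian trailing).
12 June 784 Gregorian − 4 days → 8 June 784 Julian.

June 8, 784 CE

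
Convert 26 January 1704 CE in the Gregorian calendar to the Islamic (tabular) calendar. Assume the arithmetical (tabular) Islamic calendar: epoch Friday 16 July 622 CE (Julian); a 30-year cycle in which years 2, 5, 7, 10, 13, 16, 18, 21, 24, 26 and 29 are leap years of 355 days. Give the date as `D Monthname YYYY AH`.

19 Ramadan 1115 AH

Julian Day Number of the source date = 2343458.
Converting JDN 2343458 to the tabular Islamic calendar gives 19 Ramadan 1115 AH.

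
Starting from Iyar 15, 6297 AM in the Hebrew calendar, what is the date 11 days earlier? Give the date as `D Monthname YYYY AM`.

4 Iyar 6297 AM

Counting 11 days back from JDN 2647827 reaches JDN 2647816, which is 4 Iyar 6297 AM.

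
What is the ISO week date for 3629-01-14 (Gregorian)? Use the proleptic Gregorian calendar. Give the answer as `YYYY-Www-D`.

3629-W02-7

The weekday is Sunday (ISO weekday 7).
That Sunday belongs to ISO week 2 of ISO year 3629.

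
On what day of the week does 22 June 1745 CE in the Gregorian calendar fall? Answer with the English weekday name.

Since JDN mod 7 = 1 (0 = Monday), the day is Tuesday.

Tuesday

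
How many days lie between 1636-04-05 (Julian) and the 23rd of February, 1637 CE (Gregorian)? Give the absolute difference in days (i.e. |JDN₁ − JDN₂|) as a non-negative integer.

314

First date → JDN 2318702; second date → JDN 2319016.
The interval is |2318702 − 2319016| = 314 days.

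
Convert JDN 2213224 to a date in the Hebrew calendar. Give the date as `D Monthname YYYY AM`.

15 Tammuz 5107 AM

The proleptic Gregorian equivalent of JDN 2213224 is 2 July 1347.
In the Hebrew calendar that day is 15 Tammuz 5107 AM.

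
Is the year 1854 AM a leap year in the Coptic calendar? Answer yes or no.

no

1854 mod 4 = 2; in the Coptic calendar a year is leap when year mod 4 = 3, so it is a common year.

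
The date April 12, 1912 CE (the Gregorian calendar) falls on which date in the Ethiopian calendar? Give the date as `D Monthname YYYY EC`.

4 Miyazya 1904 EC

Julian Day Number of the source date = 2419505.
Converting JDN 2419505 to the Ethiopian calendar gives 4 Miyazya 1904 EC.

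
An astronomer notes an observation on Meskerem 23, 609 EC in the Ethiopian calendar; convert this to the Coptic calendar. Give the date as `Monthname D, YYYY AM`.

Thout 23, 333 AM

Julian Day Number of the source date = 1946315.
Converting JDN 1946315 to the Coptic calendar gives 23 Thout 333 AM.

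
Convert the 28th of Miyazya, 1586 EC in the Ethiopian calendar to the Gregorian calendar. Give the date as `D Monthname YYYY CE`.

Both dates share Julian Day Number 2303379; in the Gregorian calendar that is 3 May 1594 CE.

3 May 1594 CE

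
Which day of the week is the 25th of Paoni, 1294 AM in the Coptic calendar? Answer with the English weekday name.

Thursday

Equivalently 29 June 1578 Gregorian, JDN 2297592.
JDN 2297592 mod 7 = 3, and JDN 0 was a Monday, so this is a Thursday.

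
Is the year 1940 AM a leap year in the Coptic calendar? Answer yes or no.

no

1940 mod 4 = 0; in the Coptic calendar a year is leap when year mod 4 = 3, so it is a common year.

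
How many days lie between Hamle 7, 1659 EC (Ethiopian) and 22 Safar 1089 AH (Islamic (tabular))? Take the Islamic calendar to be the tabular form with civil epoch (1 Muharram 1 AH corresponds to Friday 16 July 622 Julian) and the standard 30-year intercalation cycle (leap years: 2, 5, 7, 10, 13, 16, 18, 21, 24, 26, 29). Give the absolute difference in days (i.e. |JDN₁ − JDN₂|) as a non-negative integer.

3931

JDN of the first date = 2330111.
JDN of the second date = 2334042.
|2334042 − 2330111| = 3931.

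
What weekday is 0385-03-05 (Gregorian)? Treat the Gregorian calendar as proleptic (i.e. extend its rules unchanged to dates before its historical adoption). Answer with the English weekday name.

Tuesday

JDN 1861742 mod 7 = 1, and JDN 0 was a Monday, so this is a Tuesday.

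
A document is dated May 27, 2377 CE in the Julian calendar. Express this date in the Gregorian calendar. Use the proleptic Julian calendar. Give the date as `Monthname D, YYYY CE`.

June 12, 2377 CE

At this point the Julian calendar is 16 days behind the Gregorian.
27 May 2377 Julian + 16 days → 12 June 2377 Gregorian.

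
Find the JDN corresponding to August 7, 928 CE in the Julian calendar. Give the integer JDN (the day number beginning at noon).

Equivalently 12 August 928 (proleptic Gregorian).
JDN 2400001 is 17 November 1858 CE (Gregorian), MJD 0; the target day is −339772 days from there, so JDN = 2060229.

2060229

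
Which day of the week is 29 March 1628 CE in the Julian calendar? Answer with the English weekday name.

This is JDN 2315773 (8 April 1628 Gregorian).
Since JDN mod 7 = 5 (0 = Monday), the day is Saturday.

Saturday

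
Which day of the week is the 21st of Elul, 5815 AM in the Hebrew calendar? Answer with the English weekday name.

Tuesday

In the Gregorian calendar this is 14 September 2055 (JDN 2471890).
2471890 ≡ 1 (mod 7); counting from Monday = 0 gives Tuesday.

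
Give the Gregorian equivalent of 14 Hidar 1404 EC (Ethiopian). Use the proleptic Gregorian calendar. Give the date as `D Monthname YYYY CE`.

Both dates share Julian Day Number 2236740; in the Gregorian calendar that is 20 November 1411 CE.

20 November 1411 CE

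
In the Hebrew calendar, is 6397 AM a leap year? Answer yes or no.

Hebrew year 6397 is year 13 of its 19-year Metonic cycle; leap years are at positions 3, 6, 8, 11, 14, 17, 19, so it is a common year (12 months).

no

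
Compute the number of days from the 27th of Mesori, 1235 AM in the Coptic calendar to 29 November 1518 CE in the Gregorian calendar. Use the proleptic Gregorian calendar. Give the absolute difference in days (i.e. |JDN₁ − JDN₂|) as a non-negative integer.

JDN of the first date = 2276104.
JDN of the second date = 2275830.
|2275830 − 2276104| = 274.

274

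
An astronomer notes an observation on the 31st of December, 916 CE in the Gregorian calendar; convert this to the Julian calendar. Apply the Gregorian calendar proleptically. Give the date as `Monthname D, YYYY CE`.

December 26, 916 CE

For dates in this range the Gregorian date is 5 days ahead of the Julian.
31 December 916 Gregorian − 5 days → 26 December 916 Julian.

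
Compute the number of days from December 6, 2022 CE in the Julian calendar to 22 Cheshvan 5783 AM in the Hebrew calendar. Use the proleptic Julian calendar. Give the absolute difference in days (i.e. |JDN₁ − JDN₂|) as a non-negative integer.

33

First date → JDN 2459933; second date → JDN 2459900.
The interval is |2459933 − 2459900| = 33 days.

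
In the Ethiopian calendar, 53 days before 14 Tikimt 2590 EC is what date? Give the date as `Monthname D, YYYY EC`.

Nehase 26, 2589 EC

The starting date is JDN 2669896; 2669896 − 53 = 2669843.
JDN 2669843 corresponds to Nehase 26, 2589 EC.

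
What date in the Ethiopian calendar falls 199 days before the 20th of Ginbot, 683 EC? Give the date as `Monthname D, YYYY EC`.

JDN of the 20th of Ginbot, 683 EC = 1973580.
1973580 − 199 = 1973381.
JDN 1973381 in the Ethiopian calendar is Hidar 1, 683 EC.

Hidar 1, 683 EC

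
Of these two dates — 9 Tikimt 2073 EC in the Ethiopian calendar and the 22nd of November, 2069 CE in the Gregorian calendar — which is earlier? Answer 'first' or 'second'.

The two dates have Julian Day Numbers 2481057 and 2477073 respectively.
Since 2477073 < 2481057, the second date comes first.

second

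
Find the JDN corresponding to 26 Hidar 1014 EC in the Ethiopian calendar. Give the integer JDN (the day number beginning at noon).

In the proleptic Gregorian calendar the same day is 28 November 1021.
JDN 2451545 is 1 January 2000 CE (Gregorian); the target day is −357241 days from there, so JDN = 2094304.

2094304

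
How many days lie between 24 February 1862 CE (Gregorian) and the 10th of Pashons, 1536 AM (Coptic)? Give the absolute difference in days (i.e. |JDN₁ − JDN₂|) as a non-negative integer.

First date → JDN 2401196; second date → JDN 2385938.
The interval is |2401196 − 2385938| = 15258 days.

15258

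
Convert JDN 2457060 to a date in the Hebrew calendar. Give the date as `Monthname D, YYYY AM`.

Shevat 17, 5775 AM

JDN 2457060 is 6 February 2015 in the Gregorian calendar.
In the Hebrew calendar that day is Shevat 17, 5775 AM.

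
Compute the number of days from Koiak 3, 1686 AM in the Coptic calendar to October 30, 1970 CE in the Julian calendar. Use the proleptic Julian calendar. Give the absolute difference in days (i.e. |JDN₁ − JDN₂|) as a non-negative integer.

JDN of the first date = 2440568.
JDN of the second date = 2440903.
|2440903 − 2440568| = 335.

335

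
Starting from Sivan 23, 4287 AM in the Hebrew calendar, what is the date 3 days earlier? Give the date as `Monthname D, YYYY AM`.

Sivan 20, 4287 AM

JDN of Sivan 23, 4287 AM = 1913704.
1913704 − 3 = 1913701.
JDN 1913701 in the Hebrew calendar is Sivan 20, 4287 AM.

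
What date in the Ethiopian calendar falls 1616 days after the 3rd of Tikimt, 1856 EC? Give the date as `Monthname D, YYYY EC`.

The starting date is JDN 2401792; 2401792 + 1616 = 2403408.
JDN 2403408 corresponds to Megabit 8, 1860 EC.

Megabit 8, 1860 EC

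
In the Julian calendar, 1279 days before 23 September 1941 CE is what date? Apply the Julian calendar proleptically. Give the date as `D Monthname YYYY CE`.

24 March 1938 CE

The starting date is JDN 2430274; 2430274 − 1279 = 2428995.
JDN 2428995 corresponds to 24 March 1938 CE.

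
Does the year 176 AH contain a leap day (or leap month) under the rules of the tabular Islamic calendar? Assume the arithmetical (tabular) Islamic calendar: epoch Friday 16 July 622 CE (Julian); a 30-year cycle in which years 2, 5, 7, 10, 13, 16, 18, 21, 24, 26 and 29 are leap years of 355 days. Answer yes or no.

yes

Year 176 AH is year 26 of its 30-year cycle; leap positions are 2, 5, 7, 10, 13, 16, 18, 21, 24, 26, 29, so it is a leap year (355 days).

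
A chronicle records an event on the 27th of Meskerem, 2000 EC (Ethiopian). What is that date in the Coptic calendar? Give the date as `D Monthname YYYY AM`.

27 Thout 1724 AM

The source date corresponds to 8 October 2007 in the Gregorian calendar (JDN 2454382).
That day falls on 27 Thout 1724 AM in the Coptic calendar.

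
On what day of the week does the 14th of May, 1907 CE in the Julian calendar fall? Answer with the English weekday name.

This is JDN 2417723 (27 May 1907 Gregorian).
JDN 2417723 mod 7 = 0, and JDN 0 was a Monday, so this is a Monday.

Monday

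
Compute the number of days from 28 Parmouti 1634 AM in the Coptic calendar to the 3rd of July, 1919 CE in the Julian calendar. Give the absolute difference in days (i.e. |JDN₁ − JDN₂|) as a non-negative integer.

JDN of the first date = 2421720.
JDN of the second date = 2422156.
|2422156 − 2421720| = 436.

436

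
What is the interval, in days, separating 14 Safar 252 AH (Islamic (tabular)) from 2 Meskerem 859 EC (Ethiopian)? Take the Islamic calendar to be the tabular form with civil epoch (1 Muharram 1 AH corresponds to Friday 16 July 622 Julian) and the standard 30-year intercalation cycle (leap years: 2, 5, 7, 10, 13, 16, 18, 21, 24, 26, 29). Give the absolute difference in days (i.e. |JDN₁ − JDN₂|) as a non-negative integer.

First date → JDN 2037429; second date → JDN 2037606.
The interval is |2037429 − 2037606| = 177 days.

177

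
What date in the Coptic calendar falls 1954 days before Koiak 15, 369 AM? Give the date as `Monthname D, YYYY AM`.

Mesori 13, 363 AM

The starting date is JDN 1959546; 1959546 − 1954 = 1957592.
JDN 1957592 corresponds to Mesori 13, 363 AM.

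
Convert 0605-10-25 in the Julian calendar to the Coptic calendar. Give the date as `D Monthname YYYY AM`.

28 Paopi 322 AM

Both dates share Julian Day Number 1942332; in the Coptic calendar that is 28 Paopi 322 AM.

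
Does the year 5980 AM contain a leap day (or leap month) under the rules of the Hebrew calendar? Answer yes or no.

Hebrew year 5980 is year 14 of its 19-year Metonic cycle; leap years are at positions 3, 6, 8, 11, 14, 17, 19, so it is a leap year (13 months).

yes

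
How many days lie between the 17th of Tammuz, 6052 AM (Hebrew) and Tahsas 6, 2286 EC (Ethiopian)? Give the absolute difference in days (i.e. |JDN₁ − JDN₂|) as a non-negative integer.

First date → JDN 2558380; second date → JDN 2558912.
The interval is |2558380 − 2558912| = 532 days.

532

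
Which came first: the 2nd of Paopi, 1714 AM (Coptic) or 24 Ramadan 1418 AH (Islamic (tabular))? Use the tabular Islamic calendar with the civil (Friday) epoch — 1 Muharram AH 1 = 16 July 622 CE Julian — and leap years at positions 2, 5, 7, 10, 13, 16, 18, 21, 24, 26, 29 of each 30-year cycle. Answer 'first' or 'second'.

first

The two dates have Julian Day Numbers 2450734 and 2450837 respectively.
Since 2450734 < 2450837, the first date comes first.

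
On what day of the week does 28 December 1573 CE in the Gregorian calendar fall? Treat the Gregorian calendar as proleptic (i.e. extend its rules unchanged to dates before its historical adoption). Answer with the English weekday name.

2295948 ≡ 4 (mod 7); counting from Monday = 0 gives Friday.

Friday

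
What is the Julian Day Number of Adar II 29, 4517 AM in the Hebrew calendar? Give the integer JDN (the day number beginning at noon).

In the proleptic Gregorian calendar the same day is 29 March 757.
JDN 2299161 is 15 October 1582 CE (Gregorian); the target day is −301525 days from there, so JDN = 1997636.

1997636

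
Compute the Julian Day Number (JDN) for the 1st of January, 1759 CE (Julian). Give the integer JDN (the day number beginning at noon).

Equivalently 12 January 1759 (Gregorian).
JDN 2299161 is 15 October 1582 CE (Gregorian); the target day is +64372 days from there, so JDN = 2363533.

2363533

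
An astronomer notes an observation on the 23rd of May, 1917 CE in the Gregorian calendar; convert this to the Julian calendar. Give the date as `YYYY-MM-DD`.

1917-05-10

The Julian–Gregorian offset here is 13 days (Julian trailing).
23 May 1917 Gregorian − 13 days → 10 May 1917 Julian.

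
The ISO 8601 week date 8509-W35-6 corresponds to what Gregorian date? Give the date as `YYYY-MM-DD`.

ISO week 1 of 8509 is the week containing the first Thursday of 8509.
Week 35, day 6 (Saturday) lands on 8509-08-31.

8509-08-31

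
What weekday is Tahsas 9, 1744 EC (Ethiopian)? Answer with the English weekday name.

Equivalently 17 December 1751 Gregorian, JDN 2360950.
JDN 2360950 mod 7 = 4, and JDN 0 was a Monday, so this is a Friday.

Friday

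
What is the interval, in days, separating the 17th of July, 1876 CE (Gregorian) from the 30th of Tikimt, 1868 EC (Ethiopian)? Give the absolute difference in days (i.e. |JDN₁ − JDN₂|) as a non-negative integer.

First date → JDN 2406453; second date → JDN 2406202.
The interval is |2406453 − 2406202| = 251 days.

251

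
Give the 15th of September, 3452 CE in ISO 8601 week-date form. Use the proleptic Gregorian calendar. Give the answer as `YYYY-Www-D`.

The weekday is Wednesday (ISO weekday 3).
That Wednesday belongs to ISO week 38 of ISO year 3452.

3452-W38-3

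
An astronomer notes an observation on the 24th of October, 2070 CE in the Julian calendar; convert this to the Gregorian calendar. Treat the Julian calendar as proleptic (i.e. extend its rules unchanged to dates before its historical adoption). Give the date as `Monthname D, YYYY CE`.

November 6, 2070 CE

The Julian–Gregorian offset here is 13 days (Julian trailing).
24 October 2070 Julian + 13 days → 6 November 2070 Gregorian.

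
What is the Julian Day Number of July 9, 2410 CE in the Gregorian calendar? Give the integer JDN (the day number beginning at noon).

JDN 2299161 is 15 October 1582 CE (Gregorian); the target day is +302323 days from there, so JDN = 2601484.

2601484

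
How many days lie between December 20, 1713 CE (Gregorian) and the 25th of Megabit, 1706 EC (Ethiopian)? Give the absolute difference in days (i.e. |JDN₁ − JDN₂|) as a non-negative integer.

102

JDN of the first date = 2347074.
JDN of the second date = 2347176.
|2347176 − 2347074| = 102.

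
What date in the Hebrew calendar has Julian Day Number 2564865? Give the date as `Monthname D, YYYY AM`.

The Gregorian equivalent of JDN 2564865 is 6 April 2310.
In the Hebrew calendar that day is Nisan 5, 6070 AM.

Nisan 5, 6070 AM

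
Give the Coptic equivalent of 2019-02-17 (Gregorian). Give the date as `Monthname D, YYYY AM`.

Julian Day Number of the source date = 2458532.
Converting JDN 2458532 to the Coptic calendar gives 10 Meshir 1735 AM.

Meshir 10, 1735 AM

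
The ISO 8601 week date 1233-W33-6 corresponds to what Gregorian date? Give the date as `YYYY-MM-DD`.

1233-08-20

ISO week 1 of 1233 is the week containing the first Thursday of 1233.
Week 33, day 6 (Saturday) lands on 1233-08-20.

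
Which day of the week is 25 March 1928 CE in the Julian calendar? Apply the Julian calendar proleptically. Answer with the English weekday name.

Saturday

In the Gregorian calendar this is 7 April 1928 (JDN 2425344).
JDN 2425344 mod 7 = 5, and JDN 0 was a Monday, so this is a Saturday.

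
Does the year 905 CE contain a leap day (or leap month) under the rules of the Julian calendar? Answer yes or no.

no

905 mod 4 = 1, so it is a common year in the Julian calendar.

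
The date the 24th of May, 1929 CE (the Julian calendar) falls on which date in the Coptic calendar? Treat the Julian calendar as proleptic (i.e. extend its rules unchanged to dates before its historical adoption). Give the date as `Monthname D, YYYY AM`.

Julian Day Number of the source date = 2425769.
Converting JDN 2425769 to the Coptic calendar gives 29 Pashons 1645 AM.

Pashons 29, 1645 AM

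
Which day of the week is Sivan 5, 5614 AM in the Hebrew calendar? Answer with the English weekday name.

Thursday

In the Gregorian calendar this is 1 June 1854 (JDN 2398371).
2398371 ≡ 3 (mod 7); counting from Monday = 0 gives Thursday.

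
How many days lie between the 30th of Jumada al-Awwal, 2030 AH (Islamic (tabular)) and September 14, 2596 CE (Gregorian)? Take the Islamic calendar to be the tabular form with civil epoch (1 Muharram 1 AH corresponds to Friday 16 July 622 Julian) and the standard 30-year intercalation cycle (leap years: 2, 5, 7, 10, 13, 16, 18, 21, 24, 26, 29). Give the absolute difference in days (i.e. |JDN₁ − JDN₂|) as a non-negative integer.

First date → JDN 2667597; second date → JDN 2669487.
The interval is |2667597 − 2669487| = 1890 days.

1890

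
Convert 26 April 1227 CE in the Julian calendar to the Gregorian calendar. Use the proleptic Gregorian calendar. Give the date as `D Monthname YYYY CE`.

3 May 1227 CE

The Julian–Gregorian offset here is 7 days (Julian trailing).
26 April 1227 Julian + 7 days → 3 May 1227 Gregorian.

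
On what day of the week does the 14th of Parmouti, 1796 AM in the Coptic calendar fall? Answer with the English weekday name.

Monday

This is JDN 2480877 (22 April 2080 Gregorian).
Since JDN mod 7 = 0 (0 = Monday), the day is Monday.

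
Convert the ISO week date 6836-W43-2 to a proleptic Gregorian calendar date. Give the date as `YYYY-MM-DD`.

6836-10-21

ISO week 1 of 6836 is the week containing the first Thursday of 6836.
Week 43, day 2 (Tuesday) lands on 6836-10-21.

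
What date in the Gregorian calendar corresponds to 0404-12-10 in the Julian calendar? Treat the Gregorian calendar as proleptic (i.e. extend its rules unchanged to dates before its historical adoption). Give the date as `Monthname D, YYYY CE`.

The Julian–Gregorian offset here is 1 day (Julian trailing).
10 December 404 Julian + 1 day → 11 December 404 Gregorian.

December 11, 404 CE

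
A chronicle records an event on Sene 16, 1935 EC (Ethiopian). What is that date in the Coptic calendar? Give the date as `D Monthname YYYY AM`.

The source date corresponds to 23 June 1943 in the Gregorian calendar (JDN 2430899).
That day falls on 16 Paoni 1659 AM in the Coptic calendar.

16 Paoni 1659 AM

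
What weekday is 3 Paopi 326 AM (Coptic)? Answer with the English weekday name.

This is JDN 1943768 (3 October 609 Gregorian).
1943768 ≡ 1 (mod 7); counting from Monday = 0 gives Tuesday.

Tuesday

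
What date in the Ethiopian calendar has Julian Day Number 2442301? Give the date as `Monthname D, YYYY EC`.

The Gregorian equivalent of JDN 2442301 is 10 September 1974.
In the Ethiopian calendar that day is Pagume 5, 1966 EC.

Pagume 5, 1966 EC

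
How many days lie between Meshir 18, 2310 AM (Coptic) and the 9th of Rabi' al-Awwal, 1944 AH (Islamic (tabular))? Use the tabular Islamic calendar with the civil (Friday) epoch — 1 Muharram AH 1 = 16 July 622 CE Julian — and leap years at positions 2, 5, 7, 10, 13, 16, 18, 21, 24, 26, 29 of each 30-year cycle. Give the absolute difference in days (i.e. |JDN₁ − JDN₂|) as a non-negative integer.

JDN of the first date = 2668559.
JDN of the second date = 2637041.
|2637041 − 2668559| = 31518.

31518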